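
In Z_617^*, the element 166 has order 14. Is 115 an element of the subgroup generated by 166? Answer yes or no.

no

⟨166⟩ has order 14; its elements mod 617 are {1, 62, 126, 142, 166, 197, 209, 408, 420, 451, 475, 491, 555, 616}.
115 is not in this set.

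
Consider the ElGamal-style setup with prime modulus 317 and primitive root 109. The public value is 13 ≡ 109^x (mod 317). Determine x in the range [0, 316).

223

Baby-step giant-step with m = ceil(sqrt(316)) = 18.
Baby table (109^j mod 317 for j=0..17):
  0:1  1:109  2:152  3:84  4:280  5:88  6:82  7:62
  8:101  9:231  10:136  11:242  12:67  13:12  14:40  15:239
  16:57  17:190
Giant step factor: 109^(-18) ≡ 157 (mod 317).
Scan 13·157^i mod 317 for i = 0, 1, …:
  i=0: 13   i=1: 139   i=2: 267   i=3: 75
  i=4: 46   i=5: 248   i=6: 262   i=7: 241
  i=8: 114   i=9: 146   i=10: 98   i=11: 170
  i=12: 62
Match at i=12, j=7: x = 12·18 + 7 = 223.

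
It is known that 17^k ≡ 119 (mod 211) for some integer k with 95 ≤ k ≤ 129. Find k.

Compute 17^95 mod 211 = 32, then multiply by 17 repeatedly:
  17^95=32  17^96=122  17^97=175  17^98=21  17^99=146
  17^100=161  17^101=205  17^102=109  17^103=165  17^104=62
  17^105=210  17^106=194  17^107=133  17^108=151  17^109=35
  17^110=173  17^111=198  17^112=201  17^113=41  17^114=64
  17^115=33  17^116=139  17^117=42  17^118=81  17^119=111
  17^120=199  17^121=7  17^122=119
Found 119 at exponent 122.

122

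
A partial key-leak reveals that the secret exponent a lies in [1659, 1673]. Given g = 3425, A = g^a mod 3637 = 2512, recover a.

1673

Compute 3425^1659 mod 3637 = 1546, then multiply by 3425 repeatedly:
  3425^1659=1546  3425^1660=3215  3425^1661=2176  3425^1662=587  3425^1663=2851
  3425^1664=2967  3425^1665=197  3425^1666=1880  3425^1667=1510  3425^1668=3573
  3425^1669=2657  3425^1670=451  3425^1671=2587  3425^1672=743  3425^1673=2512
Found 2512 at exponent 1673.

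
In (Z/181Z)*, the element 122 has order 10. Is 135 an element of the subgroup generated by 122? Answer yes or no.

135 ∈ ⟨122⟩ iff 135^10 ≡ 1 (mod 181), since |⟨122⟩| = 10.
135^10 mod 181 = 1.
Since 1 = 1, 135 lies in the subgroup.

yes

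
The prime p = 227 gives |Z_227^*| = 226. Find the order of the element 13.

The order of 13 must divide p − 1 = 226 = 2 · 113.
Divisors: 1, 2, 113, 226.
Check each in increasing order: 13^1 ≡ 13;  13^2 ≡ 169;  13^113 ≡ 226;  13^226 ≡ 1.
Smallest exponent giving 1 is 226.

226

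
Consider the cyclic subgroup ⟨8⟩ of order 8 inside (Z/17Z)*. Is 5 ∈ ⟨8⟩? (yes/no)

no

⟨8⟩ has order 8; its elements mod 17 are {1, 2, 4, 8, 9, 13, 15, 16}.
5 is not in this set.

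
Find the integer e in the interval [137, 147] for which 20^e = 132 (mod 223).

138

Compute 20^137 mod 223 = 185, then multiply by 20 repeatedly:
  20^137=185  20^138=132
Found 132 at exponent 138.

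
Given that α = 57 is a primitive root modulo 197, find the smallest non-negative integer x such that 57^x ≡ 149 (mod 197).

Baby-step giant-step with m = ceil(sqrt(196)) = 14.
Baby table (57^j mod 197 for j=0..13):
  0:1  1:57  2:97  3:13  4:150  5:79  6:169  7:177
  8:42  9:30  10:134  11:152  12:193  13:166
Giant step factor: 57^(-14) ≡ 33 (mod 197).
Scan 149·33^i mod 197 for i = 0, 1, …:
  i=0: 149   i=1: 189   i=2: 130   i=3: 153
  i=4: 124   i=5: 152
Match at i=5, j=11: x = 5·14 + 11 = 81.

81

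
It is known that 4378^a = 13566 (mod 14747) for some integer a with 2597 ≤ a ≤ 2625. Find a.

Compute 4378^2597 mod 14747 = 13054, then multiply by 4378 repeatedly:
  4378^2597=13054  4378^2598=5787  4378^2599=140  4378^2600=8293  4378^2601=14387
  4378^2602=1849  4378^2603=13566
Found 13566 at exponent 2603.

2603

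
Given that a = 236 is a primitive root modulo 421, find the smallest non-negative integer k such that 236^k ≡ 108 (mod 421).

Baby-step giant-step with m = ceil(sqrt(420)) = 21.
Baby table (236^j mod 421 for j=0..20):
  0:1  1:236  2:124  3:215  4:220  5:137  6:336  7:148
  8:406  9:249  10:245  11:143  12:68  13:50  14:12  15:306
  16:225  17:54  18:114  19:381  20:243
Giant step factor: 236^(-21) ≡ 270 (mod 421).
Scan 108·270^i mod 421 for i = 0, 1, …:
  i=0: 108   i=1: 111   i=2: 79   i=3: 280
  i=4: 241   i=5: 236
Match at i=5, j=1: k = 5·21 + 1 = 106.

106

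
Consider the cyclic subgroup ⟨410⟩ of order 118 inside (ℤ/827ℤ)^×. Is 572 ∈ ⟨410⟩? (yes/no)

yes

572 ∈ ⟨410⟩ iff 572^118 ≡ 1 (mod 827), since |⟨410⟩| = 118.
572^118 mod 827 = 1.
Since 1 = 1, 572 lies in the subgroup.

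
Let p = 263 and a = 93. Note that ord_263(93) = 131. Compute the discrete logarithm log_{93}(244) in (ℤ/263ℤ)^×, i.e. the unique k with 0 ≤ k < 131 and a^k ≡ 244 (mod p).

Baby-step giant-step with m = ceil(sqrt(131)) = 12.
Baby table (93^j mod 263 for j=0..11):
  0:1  1:93  2:233  3:103  4:111  5:66  6:89  7:124
  8:223  9:225  10:148  11:88
Giant step factor: 93^(-12) ≡ 17 (mod 263).
Scan 244·17^i mod 263 for i = 0, 1, …:
  i=0: 244   i=1: 203   i=2: 32   i=3: 18
  i=4: 43   i=5: 205   i=6: 66
Match at i=6, j=5: k = 6·12 + 5 = 77.

77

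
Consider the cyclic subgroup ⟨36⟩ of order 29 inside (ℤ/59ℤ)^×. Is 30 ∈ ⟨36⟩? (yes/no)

no

30 ∈ ⟨36⟩ iff 30^29 ≡ 1 (mod 59), since |⟨36⟩| = 29.
30^29 mod 59 = 58.
Since 58 ≠ 1, 30 does not lie in the subgroup.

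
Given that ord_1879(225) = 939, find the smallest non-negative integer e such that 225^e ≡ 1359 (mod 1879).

390

Baby-step giant-step with m = ceil(sqrt(939)) = 31.
Baby table (225^j mod 1879 for j=0..30):
  0:1  1:225  2:1771  3:127  4:390  5:1316  6:1097  7:676
  8:1780  9:273  10:1297  11:580  12:849  13:1246  14:379  15:720
  16:406  17:1158  18:1248  19:829  20:504  21:660  22:59  23:122
  24:1144  25:1856  26:462  27:605  28:837  29:425  30:1675
Giant step factor: 225^(-31) ≡ 1671 (mod 1879).
Scan 1359·1671^i mod 1879 for i = 0, 1, …:
  i=0: 1359   i=1: 1057   i=2: 1866   i=3: 825
  i=4: 1268   i=5: 1195   i=6: 1347   i=7: 1674
  i=8: 1302   i=9: 1639   i=10: 1066   i=11: 1873
  i=12: 1248
Match at i=12, j=18: e = 12·31 + 18 = 390.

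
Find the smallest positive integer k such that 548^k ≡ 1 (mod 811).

135

The order of 548 must divide p − 1 = 810 = 2 · 3^4 · 5.
Divisors: 1, 2, 3, 5, 6, 9, 10, 15, 18, 27, 30, 45, 54, 81, 90, 135, 162, 270, 405, 810.
Check each in increasing order: 548^1 ≡ 548;  548^2 ≡ 234;  548^3 ≡ 94;  548^5 ≡ 99;  548^6 ≡ 726;  548^9 ≡ 120;  548^10 ≡ 69;  548^15 ≡ 343;  548^18 ≡ 613;  548^27 ≡ 570;  548^30 ≡ 54;  548^45 ≡ 680;  548^54 ≡ 500;  548^81 ≡ 339;  548^90 ≡ 130;  548^135 ≡ 1.
Smallest exponent giving 1 is 135.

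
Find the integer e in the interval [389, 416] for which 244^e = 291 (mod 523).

Compute 244^389 mod 523 = 198, then multiply by 244 repeatedly:
  244^389=198  244^390=196  244^391=231  244^392=403  244^393=8
  244^394=383  244^395=358  244^396=11  244^397=69  244^398=100
  244^399=342  244^400=291
Found 291 at exponent 400.

400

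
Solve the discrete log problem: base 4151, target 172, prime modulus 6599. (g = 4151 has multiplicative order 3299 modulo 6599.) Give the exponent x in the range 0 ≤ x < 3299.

Baby-step giant-step with m = ceil(sqrt(3299)) = 58.
Baby table (4151^j mod 6599 for j=0..57):
  0:1  1:4151  2:812  3:5122  4:6043  5:1694  6:3859  7:2936
  8:5582  9:1793  10:5670  11:4136  12:4537  13:6140  14:1802  15:3435
  16:4845  17:4442  18:1136  19:3850  20:5171  21:4873  22:1888  23:4075
  24:2088  25:2801  26:6112  27:4356  28:496  29:8  30:213  31:6496
  32:1382  33:2151  34:354  35:4476  36:3691  37:5062  38:1146  39:5766
  40:93  41:3301  42:2927  43:1218  44:1084  45:5765  46:2541  47:2489
  48:4404  49:1774  50:5989  51:1906  52:6204  53:3506  54:2611  55:2703
  56:1853  57:3968
Giant step factor: 4151^(-58) ≡ 928 (mod 6599).
Scan 172·928^i mod 6599 for i = 0, 1, …:
  i=0: 172   i=1: 1240   i=2: 2494   i=3: 4782
  i=4: 3168   i=5: 3349   i=6: 6342   i=7: 5667
  i=8: 6172   i=9: 6283     …   i=52: 6534
  i=53: 5670
Match at i=53, j=10: x = 53·58 + 10 = 3084.

3084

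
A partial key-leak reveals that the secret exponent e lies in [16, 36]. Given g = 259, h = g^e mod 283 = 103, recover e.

28

Compute 259^16 mod 283 = 252, then multiply by 259 repeatedly:
  259^16=252  259^17=178  259^18=256  259^19=82  259^20=13
  259^21=254  259^22=130  259^23=276  259^24=168  259^25=213
  259^26=265  259^27=149  259^28=103
Found 103 at exponent 28.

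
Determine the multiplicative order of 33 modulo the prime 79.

26

The order of 33 must divide p − 1 = 78 = 2 · 3 · 13.
Divisors: 1, 2, 3, 6, 13, 26, 39, 78.
Check each in increasing order: 33^1 ≡ 33;  33^2 ≡ 62;  33^3 ≡ 71;  33^6 ≡ 64;  33^13 ≡ 78;  33^26 ≡ 1.
Smallest exponent giving 1 is 26.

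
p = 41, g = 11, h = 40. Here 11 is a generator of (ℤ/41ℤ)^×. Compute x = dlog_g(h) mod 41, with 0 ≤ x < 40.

20

Successive powers of 11 modulo 41:
  11^0=1  11^1=11  11^2=39  11^3=19  11^4=4  11^5=3
  11^6=33  11^7=35  11^8=16  11^9=12  11^10=9  11^11=17
  11^12=23  11^13=7  11^14=36  11^15=27  11^16=10  11^17=28
  11^18=21  11^19=26  11^20=40
So 11^20 ≡ 40 (mod 41), giving x = 20.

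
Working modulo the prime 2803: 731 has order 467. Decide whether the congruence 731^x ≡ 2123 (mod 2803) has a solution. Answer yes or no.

2123 ∈ ⟨731⟩ iff 2123^467 ≡ 1 (mod 2803), since |⟨731⟩| = 467.
2123^467 mod 2803 = 2802.
Since 2802 ≠ 1, 2123 does not lie in the subgroup.

no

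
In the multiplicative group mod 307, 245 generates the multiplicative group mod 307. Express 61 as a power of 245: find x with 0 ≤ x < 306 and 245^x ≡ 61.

223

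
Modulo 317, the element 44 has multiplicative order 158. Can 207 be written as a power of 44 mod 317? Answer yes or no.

yes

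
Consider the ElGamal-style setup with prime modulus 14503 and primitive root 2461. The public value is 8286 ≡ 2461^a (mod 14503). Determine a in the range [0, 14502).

Baby-step giant-step with m = ceil(sqrt(14502)) = 121.
Baby table (2461^j mod 14503 for j=0..120):
  0:1  1:2461  2:8770  3:2506  4:3491  5:5575  6:237  7:3137
  8:4561  9:13802  10:696  11:1502  12:12660  13:3816  14:7735  15:7899
  16:5419  17:7902  18:12802  19:5206  20:5817  21:1176  22:8039  23:1887
  24:2947  25:1067  26:844  27:3155  28:5350  29:12129  30:2295  31:6328
  32:11489  33:8082  34:6189  35:2979  36:7304  37:5927  38:10832  39:1038
  40:1990  41:9879  42:5191  43:12411  44:153  45:13958  46:7534  47:6340
  48:12015  49:11801  50:7255  51:1362  52:1689  53:8771  54:4967  55:12261
  56:8081  57:3728  58:8712  59:4798  60:2436  61:5257  62:801  63:13356
  64:5318  65:5892  66:11715  67:13154  68:1298  69:3718  70:13108  71:4116
  72:6382  73:13856  74:3063  75:10986  76:2954  77:3791  78:4222  79:6194
  80:781  81:7645  82:3954  83:13784  84:14410  85:3175  86:11061  87:13493
  88:8906  89:3633  90:6965  91:12822  92:10917  93:7181  94:7787  95:5344
  96:11866  97:7687  98:5795  99:5046  100:3638  101:4767  102:13163  103:8944
  104:10133  105:6656  106:6529  107:13048  108:1486  109:2290  110:8526  111:11148
  112:10055  113:3237  114:4110  115:6119  116:4745  117:2530  118:4543  119:13013
  120:2369
Giant step factor: 2461^(-121) ≡ 4934 (mod 14503).
Scan 8286·4934^i mod 14503 for i = 0, 1, …:
  i=0: 8286   i=1: 13670   i=2: 8830   i=3: 208
  i=4: 11062   i=5: 5119   i=6: 7423   i=7: 5007
  i=8: 5929   i=9: 1135     …   i=90: 10608
  i=91: 13048
Match at i=91, j=107: a = 91·121 + 107 = 11118.

11118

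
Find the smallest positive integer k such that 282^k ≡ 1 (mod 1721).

20

The order of 282 must divide p − 1 = 1720 = 2^3 · 5 · 43.
Divisors: 1, 2, 4, 5, 8, 10, 20, 40, 43, 86, 172, 215, 344, 430, 860, 1720.
Check each in increasing order: 282^1 ≡ 282;  282^2 ≡ 358;  282^4 ≡ 810;  282^5 ≡ 1248;  282^8 ≡ 399;  282^10 ≡ 1720;  282^20 ≡ 1.
Smallest exponent giving 1 is 20.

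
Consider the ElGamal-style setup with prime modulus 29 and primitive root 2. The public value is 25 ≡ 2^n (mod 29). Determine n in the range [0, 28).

Successive powers of 2 modulo 29:
  2^0=1  2^1=2  2^2=4  2^3=8  2^4=16  2^5=3
  2^6=6  2^7=12  2^8=24  2^9=19  2^10=9  2^11=18
  2^12=7  2^13=14  2^14=28  2^15=27  2^16=25
So 2^16 ≡ 25 (mod 29), giving n = 16.

16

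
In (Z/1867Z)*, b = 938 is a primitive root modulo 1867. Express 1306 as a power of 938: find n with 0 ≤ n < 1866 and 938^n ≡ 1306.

187

Baby-step giant-step with m = ceil(sqrt(1866)) = 44.
Baby table (938^j mod 1867 for j=0..43):
  0:1  1:938  2:487  3:1258  4:60  5:270  6:1215  7:800
  8:1733  9:1264  10:87  11:1325  12:1295  13:1160  14:1486  15:1086
  16:1153  17:521  18:1411  19:1682  20:101  21:1388  22:645  23:102
  24:459  25:1132  26:1360  27:519  28:1402  29:708  30:1319  31:1268
  32:105  33:1406  34:726  35:1400  36:699  37:345  38:619  39:1852
  40:866  41:163  42:1667  43:967
Giant step factor: 938^(-44) ≡ 1223 (mod 1867).
Scan 1306·1223^i mod 1867 for i = 0, 1, …:
  i=0: 1306   i=1: 953   i=2: 511   i=3: 1375
  i=4: 1325
Match at i=4, j=11: n = 4·44 + 11 = 187.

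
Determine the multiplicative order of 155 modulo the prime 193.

192

The order of 155 must divide p − 1 = 192 = 2^6 · 3.
Divisors: 1, 2, 3, 4, 6, 8, 12, 16, 24, 32, 48, 64, 96, 192.
Check each in increasing order: 155^1 ≡ 155;  155^2 ≡ 93;  155^3 ≡ 133;  155^4 ≡ 157;  155^6 ≡ 126;  155^8 ≡ 138;  155^12 ≡ 50;  155^16 ≡ 130;  155^24 ≡ 184;  155^32 ≡ 109;  155^48 ≡ 81;  155^64 ≡ 108;  155^96 ≡ 192;  155^192 ≡ 1.
Smallest exponent giving 1 is 192.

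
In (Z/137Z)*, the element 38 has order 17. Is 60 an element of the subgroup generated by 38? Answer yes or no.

yes

⟨38⟩ has order 17; its elements mod 137 are {1, 16, 34, 38, 50, 56, 59, 60, 72, 73, 74, 88, 115, 119, 122, 123, 133}.
60 is in this set.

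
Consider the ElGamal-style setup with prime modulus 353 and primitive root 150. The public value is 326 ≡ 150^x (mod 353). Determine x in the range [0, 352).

29

Baby-step giant-step with m = ceil(sqrt(352)) = 19.
Baby table (150^j mod 353 for j=0..18):
  0:1  1:150  2:261  3:320  4:345  5:212  6:30  7:264
  8:64  9:69  10:113  11:6  12:194  13:154  14:155  15:305
  16:213  17:180  18:172
Giant step factor: 150^(-19) ≡ 205 (mod 353).
Scan 326·205^i mod 353 for i = 0, 1, …:
  i=0: 326   i=1: 113
Match at i=1, j=10: x = 1·19 + 10 = 29.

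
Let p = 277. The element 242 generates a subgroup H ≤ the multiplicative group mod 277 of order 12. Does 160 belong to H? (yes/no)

yes

⟨242⟩ has order 12; its elements mod 277 are {1, 35, 60, 95, 116, 117, 160, 161, 182, 217, 242, 276}.
160 is in this set.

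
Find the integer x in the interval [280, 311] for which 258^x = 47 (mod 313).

Compute 258^280 mod 313 = 209, then multiply by 258 repeatedly:
  258^280=209  258^281=86  258^282=278  258^283=47
Found 47 at exponent 283.

283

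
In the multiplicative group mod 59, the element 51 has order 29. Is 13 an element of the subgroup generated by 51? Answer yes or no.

no

13 ∈ ⟨51⟩ iff 13^29 ≡ 1 (mod 59), since |⟨51⟩| = 29.
13^29 mod 59 = 58.
Since 58 ≠ 1, 13 does not lie in the subgroup.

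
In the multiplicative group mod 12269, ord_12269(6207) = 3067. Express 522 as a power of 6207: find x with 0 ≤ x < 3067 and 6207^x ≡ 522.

491

Baby-step giant-step with m = ceil(sqrt(3067)) = 56.
Baby table (6207^j mod 12269 for j=0..55):
  0:1  1:6207  2:2189  3:5340  4:6811  5:9172  6:2444  7:5424
  8:632  9:9013  10:9320  11:905  12:10402  13:5736  14:10983  15:4917
  16:6816  17:3400  18:1120  19:7586  20:10149  21:5797  22:9271  23:3487
  24:1293  25:1725  26:8507  27:9442  28:9750  29:7542  30:6959  31:7633
  32:7422  33:10528  34:2602  35:4610  36:2962  37:6172  38:5786  39:2339
  40:3946  41:3898  42:418  43:5767  44:7096  45:11431  46:590  47:5968
  48:3265  49:9736  50:6527  51:851  52:6487  53:10220  54:4810  55:5193
Giant step factor: 6207^(-56) ≡ 11899 (mod 12269).
Scan 522·11899^i mod 12269 for i = 0, 1, …:
  i=0: 522   i=1: 3164   i=2: 7144   i=3: 6824
  i=4: 2534   i=5: 7133   i=6: 10894   i=7: 5721
  i=8: 5767
Match at i=8, j=43: x = 8·56 + 43 = 491.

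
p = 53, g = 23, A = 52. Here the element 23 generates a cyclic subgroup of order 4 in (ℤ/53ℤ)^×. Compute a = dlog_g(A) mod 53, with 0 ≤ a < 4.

Successive powers of 23 modulo 53:
  23^0=1  23^1=23  23^2=52
So 23^2 ≡ 52 (mod 53), giving a = 2.

2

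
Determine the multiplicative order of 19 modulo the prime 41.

The order of 19 must divide p − 1 = 40 = 2^3 · 5.
Divisors: 1, 2, 4, 5, 8, 10, 20, 40.
Check each in increasing order: 19^1 ≡ 19;  19^2 ≡ 33;  19^4 ≡ 23;  19^5 ≡ 27;  19^8 ≡ 37;  19^10 ≡ 32;  19^20 ≡ 40;  19^40 ≡ 1.
Smallest exponent giving 1 is 40.

40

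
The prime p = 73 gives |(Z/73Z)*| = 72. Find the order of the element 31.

72

The order of 31 must divide p − 1 = 72 = 2^3 · 3^2.
Divisors: 1, 2, 3, 4, 6, 8, 9, 12, 18, 24, 36, 72.
Check each in increasing order: 31^1 ≡ 31;  31^2 ≡ 12;  31^3 ≡ 7;  31^4 ≡ 71;  31^6 ≡ 49;  31^8 ≡ 4;  31^9 ≡ 51;  31^12 ≡ 65;  31^18 ≡ 46;  31^24 ≡ 64;  31^36 ≡ 72;  31^72 ≡ 1.
Smallest exponent giving 1 is 72.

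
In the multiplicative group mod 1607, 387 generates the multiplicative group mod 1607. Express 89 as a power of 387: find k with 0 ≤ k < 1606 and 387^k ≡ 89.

Baby-step giant-step with m = ceil(sqrt(1606)) = 41.
Baby table (387^j mod 1607 for j=0..40):
  0:1  1:387  2:318  3:934  4:1490  5:1324  6:1362  7:1605
  8:833  9:971  10:1346  11:234  12:566  13:490  14:4  15:1548
  16:1272  17:522  18:1139  19:475  20:627  21:1599  22:118  23:670
  24:563  25:936  26:657  27:353  28:16  29:1371  30:267  31:481
  32:1342  33:293  34:901  35:1575  36:472  37:1073  38:645  39:530
  40:1021
Giant step factor: 387^(-41) ≡ 684 (mod 1607).
Scan 89·684^i mod 1607 for i = 0, 1, …:
  i=0: 89   i=1: 1417   i=2: 207   i=3: 172
  i=4: 337   i=5: 707   i=6: 1488   i=7: 561
  i=8: 1258   i=9: 727     …   i=36: 973
  i=37: 234
Match at i=37, j=11: k = 37·41 + 11 = 1528.

1528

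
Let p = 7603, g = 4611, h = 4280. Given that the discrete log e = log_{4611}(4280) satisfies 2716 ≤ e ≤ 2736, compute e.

Compute 4611^2716 mod 7603 = 6756, then multiply by 4611 repeatedly:
  4611^2716=6756  4611^2717=2425  4611^2718=5265  4611^2719=536  4611^2720=521
  4611^2721=7386  4611^2722=3009  4611^2723=6627  4611^2724=640  4611^2725=1076
  4611^2726=4280
Found 4280 at exponent 2726.

2726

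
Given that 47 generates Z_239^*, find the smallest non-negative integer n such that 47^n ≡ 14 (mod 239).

207

Baby-step giant-step with m = ceil(sqrt(238)) = 16.
Baby table (47^j mod 239 for j=0..15):
  0:1  1:47  2:58  3:97  4:18  5:129  6:88  7:73
  8:85  9:171  10:150  11:119  12:96  13:210  14:71  15:230
Giant step factor: 47^(-16) ≡ 113 (mod 239).
Scan 14·113^i mod 239 for i = 0, 1, …:
  i=0: 14   i=1: 148   i=2: 233   i=3: 39
  i=4: 105   i=5: 154   i=6: 194   i=7: 173
  i=8: 190   i=9: 199   i=10: 21   i=11: 222
  i=12: 230
Match at i=12, j=15: n = 12·16 + 15 = 207.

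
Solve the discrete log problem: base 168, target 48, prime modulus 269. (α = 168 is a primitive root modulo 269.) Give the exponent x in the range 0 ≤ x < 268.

7

Baby-step giant-step with m = ceil(sqrt(268)) = 17.
Baby table (168^j mod 269 for j=0..16):
  0:1  1:168  2:248  3:238  4:172  5:113  6:154  7:48
  8:263  9:68  10:126  11:186  12:44  13:129  14:152  15:250
  16:36
Giant step factor: 168^(-17) ≡ 209 (mod 269).
Scan 48·209^i mod 269 for i = 0, 1, …:
  i=0: 48
Match at i=0, j=7: x = 0·17 + 7 = 7.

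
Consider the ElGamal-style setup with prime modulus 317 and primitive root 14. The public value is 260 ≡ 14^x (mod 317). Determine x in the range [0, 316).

Baby-step giant-step with m = ceil(sqrt(316)) = 18.
Baby table (14^j mod 317 for j=0..17):
  0:1  1:14  2:196  3:208  4:59  5:192  6:152  7:226
  8:311  9:233  10:92  11:20  12:280  13:116  14:39  15:229
  16:36  17:187
Giant step factor: 14^(-18) ≡ 58 (mod 317).
Scan 260·58^i mod 317 for i = 0, 1, …:
  i=0: 260   i=1: 181   i=2: 37   i=3: 244
  i=4: 204   i=5: 103   i=6: 268   i=7: 11
  i=8: 4   i=9: 232   i=10: 142   i=11: 311
Match at i=11, j=8: x = 11·18 + 8 = 206.

206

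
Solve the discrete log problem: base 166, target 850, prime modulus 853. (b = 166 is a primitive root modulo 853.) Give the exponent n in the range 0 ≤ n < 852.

756

Baby-step giant-step with m = ceil(sqrt(852)) = 30.
Baby table (166^j mod 853 for j=0..29):
  0:1  1:166  2:260  3:510  4:213  5:385  6:788  7:299
  8:160  9:117  10:656  11:565  12:813  13:184  14:689  15:72
  16:10  17:807  18:41  19:835  20:424  21:438  22:203  23:431
  24:747  25:317  26:589  27:532  28:453  29:134
Giant step factor: 166^(-30) ≡ 685 (mod 853).
Scan 850·685^i mod 853 for i = 0, 1, …:
  i=0: 850   i=1: 504   i=2: 628   i=3: 268
  i=4: 185   i=5: 481   i=6: 227   i=7: 249
  i=8: 818   i=9: 762     …   i=24: 828
  i=25: 788
Match at i=25, j=6: n = 25·30 + 6 = 756.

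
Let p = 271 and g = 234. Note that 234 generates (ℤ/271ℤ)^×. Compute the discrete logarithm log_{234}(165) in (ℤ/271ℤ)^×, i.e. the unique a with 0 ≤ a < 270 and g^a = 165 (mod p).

165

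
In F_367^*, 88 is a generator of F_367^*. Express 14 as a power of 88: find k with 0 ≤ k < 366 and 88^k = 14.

274

Baby-step giant-step with m = ceil(sqrt(366)) = 20.
Baby table (88^j mod 367 for j=0..19):
  0:1  1:88  2:37  3:320  4:268  5:96  6:7  7:249
  8:259  9:38  10:41  11:305  12:49  13:275  14:345  15:266
  16:287  17:300  18:343  19:90
Giant step factor: 88^(-20) ≡ 112 (mod 367).
Scan 14·112^i mod 367 for i = 0, 1, …:
  i=0: 14   i=1: 100   i=2: 190   i=3: 361
  i=4: 62   i=5: 338   i=6: 55   i=7: 288
  i=8: 327   i=9: 291   i=10: 296   i=11: 122
  i=12: 85   i=13: 345
Match at i=13, j=14: k = 13·20 + 14 = 274.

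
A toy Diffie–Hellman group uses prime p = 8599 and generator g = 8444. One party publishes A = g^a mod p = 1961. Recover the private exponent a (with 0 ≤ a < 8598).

Baby-step giant-step with m = ceil(sqrt(8598)) = 93.
Baby table (8444^j mod 8599 for j=0..92):
  0:1  1:8444  2:6827  3:8091  4:1349  5:5880  6:94  7:2628
  8:5412  9:3842  10:6420  11:2384  12:237  13:6260  14:1387  15:8589
  16:1550  17:522  18:5080  19:3708  20:1393  21:7659  22:8116  23:6073
  24:4575  25:4592  26:1957  27:6229  28:6192  29:3328  30:100  31:1698
  32:3379  33:794  34:5915  35:3268  36:801  37:4830  38:8062  39:5844
  40:5674  41:6227  42:6502  43:6872  44:1116  45:7599  46:218  47:606
  48:659  49:1043  50:1716  51:589  52:3294  53:5370  54:1753  55:3453
  56:6522  57:3772  58:72  59:6038  60:1401  61:6419  62:2539  63:2009
  64:6768  65:38  66:2709  67:1456  68:6493  69:8267  70:8465  71:3572
  72:5275  73:7879  74:8412  75:3188  76:4602  77:407  78:5707  79:1112
  80:8219  81:7306  82:2638  83:3862  84:3320  85:1340  86:7275  87:7443
  88:7200  89:1870  90:2516  91:5574  92:4529
Giant step factor: 8444^(-93) ≡ 6399 (mod 8599).
Scan 1961·6399^i mod 8599 for i = 0, 1, …:
  i=0: 1961   i=1: 2498   i=2: 7760   i=3: 5614
  i=4: 5963   i=5: 3474   i=6: 1711   i=7: 2162
  i=8: 7446   i=9: 8494     …   i=71: 5830
  i=72: 3708
Match at i=72, j=19: a = 72·93 + 19 = 6715.

6715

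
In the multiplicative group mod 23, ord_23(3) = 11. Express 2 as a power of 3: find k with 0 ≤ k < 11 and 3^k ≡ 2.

Successive powers of 3 modulo 23:
  3^0=1  3^1=3  3^2=9  3^3=4  3^4=12  3^5=13
  3^6=16  3^7=2
So 3^7 ≡ 2 (mod 23), giving k = 7.

7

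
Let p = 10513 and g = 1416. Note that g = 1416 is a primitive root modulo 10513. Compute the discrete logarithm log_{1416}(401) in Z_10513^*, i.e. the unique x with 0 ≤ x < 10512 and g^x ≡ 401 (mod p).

2815

Baby-step giant-step with m = ceil(sqrt(10512)) = 103.
Baby table (1416^j mod 10513 for j=0..102):
  0:1  1:1416  2:7586  3:8003  4:9747  5:8696  6:2813  7:9294
  8:8541  9:4106  10:407  11:8610  12:7193  13:8704  14:3628  15:6904
  16:9487  17:8491  18:6897  19:10088  20:7954  21:3441  22:4937  23:10160
  24:4776  25:2957  26:2938  27:7573  28:108  29:5746  30:9787  31:2258
  32:1376  33:3511  34:9440  35:5017  36:7797  37:1902  38:1904  39:4736
  40:9395  41:4375  42:2843  43:9722  44:4835  45:2397  46:8966  47:6665
  48:7479  49:3673  50:7546  51:3928  52:671  53:3966  54:1914  55:8383
  56:1151  57:301  58:5696  59:2065  60:1426  61:720  62:10272  63:5673
  64:1036  65:5669  66:5885  67:6864  68:5412  69:9928  70:2167  71:9189
  72:7043  73:6564  74:1132  75:4936  76:8744  77:7703  78:5467  79:3704
  80:9390  81:7808  82:6965  83:1246  84:8665  85:969  86:5414  87:2247
  88:6826  89:4169  90:5511  91:2930  92:6758  93:2498  94:4800  95:5402
  96:6281  97:10411  98:2750  99:4190  100:3708  101:4541  102:6613
Giant step factor: 1416^(-103) ≡ 4024 (mod 10513).
Scan 401·4024^i mod 10513 for i = 0, 1, …:
  i=0: 401   i=1: 5135   i=2: 5195   i=3: 4836
  i=4: 501   i=5: 8041   i=6: 8483   i=7: 10394
  i=8: 4742   i=9: 713     …   i=26: 8906
  i=27: 9440
Match at i=27, j=34: x = 27·103 + 34 = 2815.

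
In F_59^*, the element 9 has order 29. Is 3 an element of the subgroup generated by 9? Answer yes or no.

3 ∈ ⟨9⟩ iff 3^29 ≡ 1 (mod 59), since |⟨9⟩| = 29.
3^29 mod 59 = 1.
Since 1 = 1, 3 lies in the subgroup.

yes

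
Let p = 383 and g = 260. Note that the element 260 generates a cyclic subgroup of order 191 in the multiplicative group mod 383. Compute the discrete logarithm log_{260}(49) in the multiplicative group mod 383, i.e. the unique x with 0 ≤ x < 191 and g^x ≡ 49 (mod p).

Baby-step giant-step with m = ceil(sqrt(191)) = 14.
Baby table (260^j mod 383 for j=0..13):
  0:1  1:260  2:192  3:130  4:96  5:65  6:48  7:224
  8:24  9:112  10:12  11:56  12:6  13:28
Giant step factor: 260^(-14) ≡ 128 (mod 383).
Scan 49·128^i mod 383 for i = 0, 1, …:
  i=0: 49   i=1: 144   i=2: 48
Match at i=2, j=6: x = 2·14 + 6 = 34.

34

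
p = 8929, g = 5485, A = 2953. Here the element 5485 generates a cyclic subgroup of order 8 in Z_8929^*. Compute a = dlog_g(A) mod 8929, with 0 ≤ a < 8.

Successive powers of 5485 modulo 8929:
  5485^0=1  5485^1=5485  5485^2=3424  5485^3=2953
So 5485^3 ≡ 2953 (mod 8929), giving a = 3.

3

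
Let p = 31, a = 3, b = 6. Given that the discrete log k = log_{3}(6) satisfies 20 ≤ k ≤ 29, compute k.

Compute 3^20 mod 31 = 5, then multiply by 3 repeatedly:
  3^20=5  3^21=15  3^22=14  3^23=11  3^24=2
  3^25=6
Found 6 at exponent 25.

25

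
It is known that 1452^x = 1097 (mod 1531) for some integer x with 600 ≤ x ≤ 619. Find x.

Compute 1452^600 mod 1531 = 1324, then multiply by 1452 repeatedly:
  1452^600=1324  1452^601=1043  1452^602=277  1452^603=1082  1452^604=258
  1452^605=1052  1452^606=1097
Found 1097 at exponent 606.

606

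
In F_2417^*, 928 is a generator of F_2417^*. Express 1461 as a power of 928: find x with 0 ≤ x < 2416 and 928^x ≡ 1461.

Baby-step giant-step with m = ceil(sqrt(2416)) = 50.
Baby table (928^j mod 2417 for j=0..49):
  0:1  1:928  2:732  3:119  4:1667  5:96  6:2076  7:179
  8:1756  9:510  10:1965  11:1102  12:265  13:1803  14:620  15:114
  16:1861  17:1270  18:1481  19:1512  20:1276  21:2215  22:1070  23:1990
  24:132  25:1646  26:2361  27:1206  28:97  29:587  30:911  31:1875
  32:2177  33:2061  34:761  35:444  36:1142  37:1130  38:2079  39:546
  40:1535  41:867  42:2132  43:1390  44:1659  45:2340  46:1054  47:1644
  48:505  49:2159
Giant step factor: 928^(-50) ≡ 2297 (mod 2417).
Scan 1461·2297^i mod 2417 for i = 0, 1, …:
  i=0: 1461   i=1: 1121   i=2: 832   i=3: 1674
  i=4: 2148   i=5: 859   i=6: 851   i=7: 1811
  i=8: 210   i=9: 1387     …   i=46: 2
  i=47: 2177
Match at i=47, j=32: x = 47·50 + 32 = 2382.

2382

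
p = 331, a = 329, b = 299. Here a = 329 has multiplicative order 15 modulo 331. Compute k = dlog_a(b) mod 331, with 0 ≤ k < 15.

5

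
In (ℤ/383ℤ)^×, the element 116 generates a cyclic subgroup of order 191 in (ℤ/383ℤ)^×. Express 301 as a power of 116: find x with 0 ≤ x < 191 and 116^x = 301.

Baby-step giant-step with m = ceil(sqrt(191)) = 14.
Baby table (116^j mod 383 for j=0..13):
  0:1  1:116  2:51  3:171  4:303  5:295  6:133  7:108
  8:272  9:146  10:84  11:169  12:71  13:193
Giant step factor: 116^(-14) ≡ 372 (mod 383).
Scan 301·372^i mod 383 for i = 0, 1, …:
  i=0: 301   i=1: 136   i=2: 36   i=3: 370
  i=4: 143   i=5: 342   i=6: 68   i=7: 18
  i=8: 185   i=9: 263   i=10: 171
Match at i=10, j=3: x = 10·14 + 3 = 143.

143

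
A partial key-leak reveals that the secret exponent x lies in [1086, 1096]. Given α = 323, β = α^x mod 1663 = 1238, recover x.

Compute 323^1086 mod 1663 = 525, then multiply by 323 repeatedly:
  323^1086=525  323^1087=1612  323^1088=157  323^1089=821  323^1090=766
  323^1091=1294  323^1092=549  323^1093=1049  323^1094=1238
Found 1238 at exponent 1094.

1094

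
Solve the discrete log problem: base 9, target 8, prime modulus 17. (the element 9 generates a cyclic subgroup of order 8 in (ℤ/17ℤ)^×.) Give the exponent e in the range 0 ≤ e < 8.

Successive powers of 9 modulo 17:
  9^0=1  9^1=9  9^2=13  9^3=15  9^4=16  9^5=8
So 9^5 ≡ 8 (mod 17), giving e = 5.

5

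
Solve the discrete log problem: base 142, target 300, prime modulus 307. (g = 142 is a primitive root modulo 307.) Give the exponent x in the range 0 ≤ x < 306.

133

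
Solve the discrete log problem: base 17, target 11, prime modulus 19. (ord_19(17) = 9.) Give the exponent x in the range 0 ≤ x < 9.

3

Successive powers of 17 modulo 19:
  17^0=1  17^1=17  17^2=4  17^3=11
So 17^3 ≡ 11 (mod 19), giving x = 3.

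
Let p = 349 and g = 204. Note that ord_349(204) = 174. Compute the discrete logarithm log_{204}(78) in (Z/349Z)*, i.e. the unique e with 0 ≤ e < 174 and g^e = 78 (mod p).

Baby-step giant-step with m = ceil(sqrt(174)) = 14.
Baby table (204^j mod 349 for j=0..13):
  0:1  1:204  2:85  3:239  4:245  5:73  6:234  7:272
  8:346  9:86  10:94  11:330  12:312  13:130
Giant step factor: 204^(-14) ≡ 87 (mod 349).
Scan 78·87^i mod 349 for i = 0, 1, …:
  i=0: 78   i=1: 155   i=2: 223   i=3: 206
  i=4: 123   i=5: 231   i=6: 204
Match at i=6, j=1: e = 6·14 + 1 = 85.

85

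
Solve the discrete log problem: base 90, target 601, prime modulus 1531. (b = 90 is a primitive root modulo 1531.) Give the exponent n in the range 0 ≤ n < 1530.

Baby-step giant-step with m = ceil(sqrt(1530)) = 40.
Baby table (90^j mod 1531 for j=0..39):
  0:1  1:90  2:445  3:244  4:526  5:1410  6:1358  7:1271
  8:1096  9:656  10:862  11:1030  12:840  13:581  14:236  15:1337
  16:912  17:937  18:125  19:533  20:509  21:1411  22:1448  23:185
  24:1340  25:1182  26:741  27:857  28:580  29:146  30:892  31:668
  32:411  33:246  34:706  35:769  36:315  37:792  38:854  39:310
Giant step factor: 90^(-40) ≡ 479 (mod 1531).
Scan 601·479^i mod 1531 for i = 0, 1, …:
  i=0: 601   i=1: 51   i=2: 1464   i=3: 58
  i=4: 224   i=5: 126   i=6: 645   i=7: 1224
  i=8: 1454   i=9: 1392     …   i=35: 297
  i=36: 1411
Match at i=36, j=21: n = 36·40 + 21 = 1461.

1461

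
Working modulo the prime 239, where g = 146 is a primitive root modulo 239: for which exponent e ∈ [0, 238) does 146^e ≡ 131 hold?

223

Baby-step giant-step with m = ceil(sqrt(238)) = 16.
Baby table (146^j mod 239 for j=0..15):
  0:1  1:146  2:45  3:117  4:113  5:7  6:66  7:76
  8:102  9:74  10:49  11:223  12:54  13:236  14:40  15:104
Giant step factor: 146^(-16) ≡ 32 (mod 239).
Scan 131·32^i mod 239 for i = 0, 1, …:
  i=0: 131   i=1: 129   i=2: 65   i=3: 168
  i=4: 118   i=5: 191   i=6: 137   i=7: 82
  i=8: 234   i=9: 79   i=10: 138   i=11: 114
  i=12: 63   i=13: 104
Match at i=13, j=15: e = 13·16 + 15 = 223.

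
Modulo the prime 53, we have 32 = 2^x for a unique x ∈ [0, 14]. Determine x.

5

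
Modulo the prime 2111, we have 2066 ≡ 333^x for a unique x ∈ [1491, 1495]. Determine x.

Compute 333^1491 mod 2111 = 2066, then multiply by 333 repeatedly:
  333^1491=2066
Found 2066 at exponent 1491.

1491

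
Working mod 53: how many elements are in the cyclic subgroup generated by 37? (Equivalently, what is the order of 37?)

26

The order of 37 must divide p − 1 = 52 = 2^2 · 13.
Divisors: 1, 2, 4, 13, 26, 52.
Check each in increasing order: 37^1 ≡ 37;  37^2 ≡ 44;  37^4 ≡ 28;  37^13 ≡ 52;  37^26 ≡ 1.
Smallest exponent giving 1 is 26.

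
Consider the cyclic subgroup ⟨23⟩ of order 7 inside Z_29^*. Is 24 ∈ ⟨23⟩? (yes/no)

⟨23⟩ has order 7; its elements mod 29 are {1, 7, 16, 20, 23, 24, 25}.
24 is in this set.

yes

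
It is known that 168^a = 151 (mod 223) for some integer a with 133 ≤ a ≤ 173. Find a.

Compute 168^133 mod 223 = 123, then multiply by 168 repeatedly:
  168^133=123  168^134=148  168^135=111  168^136=139  168^137=160
  168^138=120  168^139=90  168^140=179  168^141=190  168^142=31
  168^143=79  168^144=115  168^145=142  168^146=218  168^147=52
  168^148=39  168^149=85  168^150=8  168^151=6  168^152=116
  168^153=87  168^154=121  168^155=35  168^156=82  168^157=173
  168^158=74  168^159=167  168^160=181  168^161=80  168^162=60
  168^163=45  168^164=201  168^165=95  168^166=127  168^167=151
Found 151 at exponent 167.

167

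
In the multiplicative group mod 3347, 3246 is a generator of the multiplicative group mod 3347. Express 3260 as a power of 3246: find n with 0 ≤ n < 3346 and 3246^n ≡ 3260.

Baby-step giant-step with m = ceil(sqrt(3346)) = 58.
Baby table (3246^j mod 3347 for j=0..57):
  0:1  1:3246  2:160  3:575  4:2171  5:1631  6:2619  7:3241
  8:665  9:3122  10:2643  11:817  12:1158  13:187  14:1195  15:3144
  16:421  17:990  18:420  19:1091  20:260  21:516  22:1436  23:2232
  24:2164  25:2338  26:1499  27:2563  28:2203  29:1746  30:1045  31:1559
  32:3197  33:1762  34:2776  35:772  36:2356  37:3028  38:2096  39:2512
  40:660  41:280  42:1843  43:1289  44:344  45:2073  46:1488  47:327
  48:443  49:2115  50:593  51:353  52:1164  53:2928  54:2155  55:3247
  56:59  57:735
Giant step factor: 3246^(-58) ≡ 2339 (mod 3347).
Scan 3260·2339^i mod 3347 for i = 0, 1, …:
  i=0: 3260   i=1: 674   i=2: 49   i=3: 813
  i=4: 511   i=5: 350   i=6: 1982   i=7: 303
  i=8: 2500   i=9: 291     …   i=45: 1382
  i=46: 2643
Match at i=46, j=10: n = 46·58 + 10 = 2678.

2678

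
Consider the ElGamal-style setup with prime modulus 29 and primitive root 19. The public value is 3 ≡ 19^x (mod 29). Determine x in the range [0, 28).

13

Successive powers of 19 modulo 29:
  19^0=1  19^1=19  19^2=13  19^3=15  19^4=24  19^5=21
  19^6=22  19^7=12  19^8=25  19^9=11  19^10=6  19^11=27
  19^12=20  19^13=3
So 19^13 ≡ 3 (mod 29), giving x = 13.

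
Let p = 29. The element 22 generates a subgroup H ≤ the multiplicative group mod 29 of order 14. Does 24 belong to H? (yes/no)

yes

⟨22⟩ has order 14; its elements mod 29 are {1, 4, 5, 6, 7, 9, 13, 16, 20, 22, 23, 24, 25, 28}.
24 is in this set.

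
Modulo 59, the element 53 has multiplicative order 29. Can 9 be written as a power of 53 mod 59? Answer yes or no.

yes

9 ∈ ⟨53⟩ iff 9^29 ≡ 1 (mod 59), since |⟨53⟩| = 29.
9^29 mod 59 = 1.
Since 1 = 1, 9 lies in the subgroup.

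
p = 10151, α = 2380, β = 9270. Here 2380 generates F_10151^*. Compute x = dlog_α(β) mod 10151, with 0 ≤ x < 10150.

7322

Baby-step giant-step with m = ceil(sqrt(10150)) = 101.
Baby table (2380^j mod 10151 for j=0..100):
  0:1  1:2380  2:142  3:2977  4:10013  5:6543  6:706  7:5365
  8:8893  9:505  10:4082  11:653  12:1037  13:1367  14:5140  15:1245
  16:9159  17:4223  18:1250  19:757  20:4933  21:5984  22:67  23:7195
  24:9514  25:6590  26:905  27:1888  28:6698  29:4170  30:7073  31:3382
  32:9568  33:3147  34:8573  35:230  36:9397  37:2207  38:4593  39:8864
  40:2542  41:10115  42:5679  43:5039  44:4489  45:4968  46:8076  47:5037
  48:9880  49:4684  50:2122  51:5313  52:6945  53:3272  54:1543  55:7829
  56:5935  57:5259  58:237  59:5755  60:3201  61:5130  62:7898  63:7739
  64:4906  65:2630  66:6384  67:8024  68:3089  69:2496  70:2145  71:9298
  72:60  73:686  74:8520  75:6053  76:1871  77:6842  78:1756  79:7219
  80:5728  81:9998  82:1296  83:8727  84:1314  85:812  86:3870  87:3643
  88:1386  89:9756  90:3943  91:4816  92:1601  93:3755  94:4020  95:5358
  96:2384  97:9662  98:3545  99:1619  100:5991
Giant step factor: 2380^(-101) ≡ 4262 (mod 10151).
Scan 9270·4262^i mod 10151 for i = 0, 1, …:
  i=0: 9270   i=1: 1048   i=2: 136   i=3: 1025
  i=4: 3620   i=5: 9071   i=6: 5594   i=7: 7080
  i=8: 6188   i=9: 958     …   i=71: 6798
  i=72: 2122
Match at i=72, j=50: x = 72·101 + 50 = 7322.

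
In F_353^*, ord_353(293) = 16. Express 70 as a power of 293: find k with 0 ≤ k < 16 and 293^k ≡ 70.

Successive powers of 293 modulo 353:
  293^0=1  293^1=293  293^2=70
So 293^2 ≡ 70 (mod 353), giving k = 2.

2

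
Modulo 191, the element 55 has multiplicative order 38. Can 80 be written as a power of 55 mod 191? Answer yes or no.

80 ∈ ⟨55⟩ iff 80^38 ≡ 1 (mod 191), since |⟨55⟩| = 38.
80^38 mod 191 = 39.
Since 39 ≠ 1, 80 does not lie in the subgroup.

no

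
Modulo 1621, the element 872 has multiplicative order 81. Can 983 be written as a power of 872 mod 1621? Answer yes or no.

yes

983 ∈ ⟨872⟩ iff 983^81 ≡ 1 (mod 1621), since |⟨872⟩| = 81.
983^81 mod 1621 = 1.
Since 1 = 1, 983 lies in the subgroup.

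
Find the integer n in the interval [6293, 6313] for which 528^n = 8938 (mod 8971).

6300

Compute 528^6293 mod 8971 = 7035, then multiply by 528 repeatedly:
  528^6293=7035  528^6294=486  528^6295=5420  528^6296=11  528^6297=5808
  528^6298=7513  528^6299=1682  528^6300=8938
Found 8938 at exponent 6300.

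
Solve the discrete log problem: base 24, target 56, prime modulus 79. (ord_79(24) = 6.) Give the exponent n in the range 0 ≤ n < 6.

5

Successive powers of 24 modulo 79:
  24^0=1  24^1=24  24^2=23  24^3=78  24^4=55  24^5=56
So 24^5 ≡ 56 (mod 79), giving n = 5.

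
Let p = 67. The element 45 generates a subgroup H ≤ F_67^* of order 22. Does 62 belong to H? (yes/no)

62 ∈ ⟨45⟩ iff 62^22 ≡ 1 (mod 67), since |⟨45⟩| = 22.
62^22 mod 67 = 1.
Since 1 = 1, 62 lies in the subgroup.

yes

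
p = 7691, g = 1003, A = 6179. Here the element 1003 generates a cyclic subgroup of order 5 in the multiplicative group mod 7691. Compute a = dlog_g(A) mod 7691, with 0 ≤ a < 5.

Successive powers of 1003 modulo 7691:
  1003^0=1  1003^1=1003  1003^2=6179
So 1003^2 ≡ 6179 (mod 7691), giving a = 2.

2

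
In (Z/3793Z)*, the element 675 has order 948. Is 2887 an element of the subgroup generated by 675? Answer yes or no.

yes

2887 ∈ ⟨675⟩ iff 2887^948 ≡ 1 (mod 3793), since |⟨675⟩| = 948.
2887^948 mod 3793 = 1.
Since 1 = 1, 2887 lies in the subgroup.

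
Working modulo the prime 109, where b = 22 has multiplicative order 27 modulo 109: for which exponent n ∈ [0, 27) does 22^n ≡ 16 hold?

24

Successive powers of 22 modulo 109:
  22^0=1  22^1=22  22^2=48  22^3=75  22^4=15  22^5=3
  22^6=66  22^7=35  22^8=7  22^9=45  22^10=9  22^11=89
  22^12=105  22^13=21  22^14=26  22^15=27  22^16=49  22^17=97
  22^18=63  22^19=78  22^20=81  22^21=38  22^22=73  22^23=80
  22^24=16
So 22^24 ≡ 16 (mod 109), giving n = 24.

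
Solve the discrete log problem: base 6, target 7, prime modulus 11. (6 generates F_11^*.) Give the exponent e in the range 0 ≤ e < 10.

Successive powers of 6 modulo 11:
  6^0=1  6^1=6  6^2=3  6^3=7
So 6^3 ≡ 7 (mod 11), giving e = 3.

3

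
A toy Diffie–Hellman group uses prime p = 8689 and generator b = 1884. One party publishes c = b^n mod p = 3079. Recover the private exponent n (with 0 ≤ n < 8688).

2235

Baby-step giant-step with m = ceil(sqrt(8688)) = 94.
Baby table (1884^j mod 8689 for j=0..93):
  0:1  1:1884  2:4344  3:7747  4:6517  5:471  6:1086  7:4109
  8:8146  9:2290  10:4616  11:7544  12:6381  13:4917  14:1154  15:1886
  16:8112  17:7746  18:4633  19:4816  20:2028  21:6281  22:7675  23:1204
  24:507  25:8087  26:4091  27:301  28:2299  29:4194  30:3195  31:6592
  32:2747  33:5393  34:2971  35:1648  36:2859  37:7865  38:2915  39:412
  40:2887  41:8483  42:2901  43:103  44:2894  45:4293  46:7242  47:2198
  48:5068  49:7590  50:6155  51:4894  52:1267  53:6242  54:3711  55:5568
  56:2489  57:5905  58:3100  59:1392  60:7139  61:7993  62:775  63:348
  64:3957  65:8515  66:2366  67:87  68:7506  69:4301  70:4936  71:2194
  72:6221  73:7592  74:1234  75:4893  76:8072  77:1898  78:4653  79:7740
  80:2018  81:4819  82:7680  83:1935  84:4849  85:3377  86:1920  87:2656
  88:7729  89:7361  90:480  91:664  92:8449  93:8357
Giant step factor: 1884^(-94) ≡ 5141 (mod 8689).
Scan 3079·5141^i mod 8689 for i = 0, 1, …:
  i=0: 3079   i=1: 6470   i=2: 778   i=3: 2758
  i=4: 7119   i=5: 711   i=6: 5871   i=7: 5914
  i=8: 1063   i=9: 8191     …   i=22: 7384
  i=23: 7592
Match at i=23, j=73: n = 23·94 + 73 = 2235.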